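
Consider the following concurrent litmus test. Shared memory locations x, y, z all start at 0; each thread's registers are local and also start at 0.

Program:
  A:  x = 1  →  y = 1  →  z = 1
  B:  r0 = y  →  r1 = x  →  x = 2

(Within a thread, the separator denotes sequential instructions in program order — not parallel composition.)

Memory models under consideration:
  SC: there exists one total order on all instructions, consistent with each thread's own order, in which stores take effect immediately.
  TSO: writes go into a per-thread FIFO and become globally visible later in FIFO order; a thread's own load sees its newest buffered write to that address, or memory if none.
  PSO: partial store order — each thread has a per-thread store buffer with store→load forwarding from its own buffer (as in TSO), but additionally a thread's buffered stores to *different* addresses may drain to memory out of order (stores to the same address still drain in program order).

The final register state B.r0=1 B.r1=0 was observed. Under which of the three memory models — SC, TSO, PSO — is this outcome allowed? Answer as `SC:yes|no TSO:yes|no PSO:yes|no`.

outcome vector order: (B.r0,B.r1)
[SC] allowed = {(0,0); (0,1); (1,1)}
[TSO] allowed = {(0,0); (0,1); (1,1)}
[PSO] allowed = {(0,0); (0,1); (1,0); (1,1)}
target (1,0) ∈ {PSO}

SC:no TSO:no PSO:yes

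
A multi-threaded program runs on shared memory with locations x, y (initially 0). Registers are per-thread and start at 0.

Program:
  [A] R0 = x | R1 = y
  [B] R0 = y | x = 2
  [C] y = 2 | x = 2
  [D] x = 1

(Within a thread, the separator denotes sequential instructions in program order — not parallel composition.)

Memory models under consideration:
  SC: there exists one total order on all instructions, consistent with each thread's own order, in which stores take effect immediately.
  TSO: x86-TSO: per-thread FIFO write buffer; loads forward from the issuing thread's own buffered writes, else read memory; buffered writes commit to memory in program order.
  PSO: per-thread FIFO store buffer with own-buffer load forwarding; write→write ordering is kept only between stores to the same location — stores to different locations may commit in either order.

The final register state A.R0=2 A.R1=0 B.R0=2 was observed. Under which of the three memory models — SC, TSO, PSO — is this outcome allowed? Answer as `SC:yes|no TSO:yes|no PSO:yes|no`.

outcome vector order: (A.R0,A.R1,B.R0)
[SC] allowed = {0/0/0, 0/0/2, 0/2/0, 0/2/2, 1/0/0, 1/0/2, 1/2/0, 1/2/2, 2/0/0, 2/2/0, 2/2/2}
[TSO] allowed = {0/0/0, 0/0/2, 0/2/0, 0/2/2, 1/0/0, 1/0/2, 1/2/0, 1/2/2, 2/0/0, 2/2/0, 2/2/2}
[PSO] allowed = {0/0/0, 0/0/2, 0/2/0, 0/2/2, 1/0/0, 1/0/2, 1/2/0, 1/2/2, 2/0/0, 2/0/2, 2/2/0, 2/2/2}
target 2/0/2 ∈ {PSO}

SC:no TSO:no PSO:yes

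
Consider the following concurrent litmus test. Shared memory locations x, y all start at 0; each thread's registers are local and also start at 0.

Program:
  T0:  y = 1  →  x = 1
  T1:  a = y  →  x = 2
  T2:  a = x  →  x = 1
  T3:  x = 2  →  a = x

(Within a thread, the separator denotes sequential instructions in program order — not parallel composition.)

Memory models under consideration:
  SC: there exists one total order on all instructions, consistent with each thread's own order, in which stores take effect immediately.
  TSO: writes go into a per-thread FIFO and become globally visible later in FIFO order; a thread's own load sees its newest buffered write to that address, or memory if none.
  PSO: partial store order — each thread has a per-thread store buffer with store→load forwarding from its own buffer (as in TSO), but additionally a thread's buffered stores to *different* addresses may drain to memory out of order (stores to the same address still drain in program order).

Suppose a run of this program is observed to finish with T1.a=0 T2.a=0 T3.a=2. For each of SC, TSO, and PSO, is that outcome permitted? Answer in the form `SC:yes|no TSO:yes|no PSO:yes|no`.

outcome vector order: (T1.a,T2.a,T3.a)
SC (12): 0/0/1 0/0/2 0/1/1 0/1/2 0/2/1 0/2/2 1/0/1 1/0/2 1/1/1 1/1/2 1/2/1 1/2/2
TSO (12): 0/0/1 0/0/2 0/1/1 0/1/2 0/2/1 0/2/2 1/0/1 1/0/2 1/1/1 1/1/2 1/2/1 1/2/2
PSO (12): 0/0/1 0/0/2 0/1/1 0/1/2 0/2/1 0/2/2 1/0/1 1/0/2 1/1/1 1/1/2 1/2/1 1/2/2
target 0/0/2 ∈ {SC,TSO,PSO}

SC:yes TSO:yes PSO:yes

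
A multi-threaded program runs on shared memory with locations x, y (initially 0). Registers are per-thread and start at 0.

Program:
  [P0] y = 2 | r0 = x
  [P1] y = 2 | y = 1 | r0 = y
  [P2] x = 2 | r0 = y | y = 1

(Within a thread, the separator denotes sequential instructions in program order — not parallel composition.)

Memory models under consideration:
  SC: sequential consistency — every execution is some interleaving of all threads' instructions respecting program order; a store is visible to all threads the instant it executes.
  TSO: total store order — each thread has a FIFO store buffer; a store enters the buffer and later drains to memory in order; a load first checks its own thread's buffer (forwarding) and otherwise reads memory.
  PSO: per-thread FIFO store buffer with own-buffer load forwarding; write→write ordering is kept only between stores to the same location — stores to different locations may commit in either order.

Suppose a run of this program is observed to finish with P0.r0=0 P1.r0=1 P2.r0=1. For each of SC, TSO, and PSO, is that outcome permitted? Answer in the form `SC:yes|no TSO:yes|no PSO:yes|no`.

outcome vector order: (P0.r0,P1.r0,P2.r0)
under SC → (0,1,1) (0,1,2) (0,2,2) (2,1,0) (2,1,1) (2,1,2) (2,2,0) (2,2,1) (2,2,2)
under TSO → (0,1,0) (0,1,1) (0,1,2) (0,2,0) (0,2,1) (0,2,2) (2,1,0) (2,1,1) (2,1,2) (2,2,0) (2,2,1) (2,2,2)
under PSO → (0,1,0) (0,1,1) (0,1,2) (0,2,0) (0,2,1) (0,2,2) (2,1,0) (2,1,1) (2,1,2) (2,2,0) (2,2,1) (2,2,2)
target (0,1,1) ∈ {SC,TSO,PSO}

SC:yes TSO:yes PSO:yes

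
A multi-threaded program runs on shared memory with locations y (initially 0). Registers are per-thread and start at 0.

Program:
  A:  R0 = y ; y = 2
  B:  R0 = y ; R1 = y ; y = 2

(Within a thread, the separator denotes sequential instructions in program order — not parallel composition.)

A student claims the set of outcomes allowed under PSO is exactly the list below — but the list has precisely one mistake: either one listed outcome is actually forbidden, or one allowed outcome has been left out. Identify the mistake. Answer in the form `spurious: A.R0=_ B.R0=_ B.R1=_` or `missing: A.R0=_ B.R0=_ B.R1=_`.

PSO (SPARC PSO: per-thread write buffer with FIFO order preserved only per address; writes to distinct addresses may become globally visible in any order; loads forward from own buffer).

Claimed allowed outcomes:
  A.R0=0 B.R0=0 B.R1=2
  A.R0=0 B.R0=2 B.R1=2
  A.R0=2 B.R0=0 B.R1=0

outcome vector order: (A.R0,B.R0,B.R1)
PSO: 4 outcomes — {(0,0,0); (0,0,2); (0,2,2); (2,0,0)}
PSO∖claimed = {(0,0,0)}

missing: A.R0=0 B.R0=0 B.R1=0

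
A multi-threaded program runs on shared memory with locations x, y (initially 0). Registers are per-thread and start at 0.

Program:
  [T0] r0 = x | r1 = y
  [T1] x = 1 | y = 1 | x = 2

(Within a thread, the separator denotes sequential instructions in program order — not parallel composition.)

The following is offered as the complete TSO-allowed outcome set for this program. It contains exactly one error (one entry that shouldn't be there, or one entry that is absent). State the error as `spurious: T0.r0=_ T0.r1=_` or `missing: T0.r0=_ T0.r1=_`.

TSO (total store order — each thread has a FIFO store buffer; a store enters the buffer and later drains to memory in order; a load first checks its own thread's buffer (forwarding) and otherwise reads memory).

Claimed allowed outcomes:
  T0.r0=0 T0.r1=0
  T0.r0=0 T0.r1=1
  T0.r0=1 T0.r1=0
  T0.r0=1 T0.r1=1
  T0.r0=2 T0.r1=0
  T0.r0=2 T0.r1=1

outcome vector order: (T0.r0,T0.r1)
TSO: 5 outcomes — {00; 01; 10; 11; 21}
claimed∖TSO = {20}

spurious: T0.r0=2 T0.r1=0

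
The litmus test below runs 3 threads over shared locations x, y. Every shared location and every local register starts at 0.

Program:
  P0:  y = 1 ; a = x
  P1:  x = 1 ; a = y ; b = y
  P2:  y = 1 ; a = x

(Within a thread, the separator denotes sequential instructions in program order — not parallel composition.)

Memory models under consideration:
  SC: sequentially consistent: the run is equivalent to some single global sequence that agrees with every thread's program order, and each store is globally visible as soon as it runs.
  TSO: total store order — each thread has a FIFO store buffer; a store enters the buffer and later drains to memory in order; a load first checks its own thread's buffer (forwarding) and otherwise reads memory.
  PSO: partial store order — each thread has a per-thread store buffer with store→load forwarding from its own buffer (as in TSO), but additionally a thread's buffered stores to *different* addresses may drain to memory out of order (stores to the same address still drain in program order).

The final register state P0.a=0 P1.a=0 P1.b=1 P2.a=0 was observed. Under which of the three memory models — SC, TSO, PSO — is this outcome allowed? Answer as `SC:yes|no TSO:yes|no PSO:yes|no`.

outcome vector order: (P0.a,P1.a,P1.b,P2.a)
[SC] allowed = {(0,1,1,0), (0,1,1,1), (1,0,0,1), (1,0,1,1), (1,1,1,0), (1,1,1,1)}
[TSO] allowed = {(0,0,0,0), (0,0,0,1), (0,0,1,0), (0,0,1,1), (0,1,1,0), (0,1,1,1), (1,0,0,0), (1,0,0,1), (1,0,1,0), (1,0,1,1), (1,1,1,0), (1,1,1,1)}
[PSO] allowed = {(0,0,0,0), (0,0,0,1), (0,0,1,0), (0,0,1,1), (0,1,1,0), (0,1,1,1), (1,0,0,0), (1,0,0,1), (1,0,1,0), (1,0,1,1), (1,1,1,0), (1,1,1,1)}
target (0,0,1,0) ∈ {TSO,PSO}

SC:no TSO:yes PSO:yes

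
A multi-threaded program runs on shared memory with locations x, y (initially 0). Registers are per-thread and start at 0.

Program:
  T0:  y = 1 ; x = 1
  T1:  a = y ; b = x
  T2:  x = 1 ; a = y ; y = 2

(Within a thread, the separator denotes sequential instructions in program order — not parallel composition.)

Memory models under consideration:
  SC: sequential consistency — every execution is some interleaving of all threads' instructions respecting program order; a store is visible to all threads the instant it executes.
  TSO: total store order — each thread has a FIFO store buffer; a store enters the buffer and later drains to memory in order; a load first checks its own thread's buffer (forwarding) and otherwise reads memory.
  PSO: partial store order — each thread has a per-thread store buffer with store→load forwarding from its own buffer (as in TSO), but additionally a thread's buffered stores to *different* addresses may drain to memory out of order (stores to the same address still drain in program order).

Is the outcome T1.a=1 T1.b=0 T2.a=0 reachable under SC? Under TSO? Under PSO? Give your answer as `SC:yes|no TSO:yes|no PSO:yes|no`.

outcome vector order: (T1.a,T1.b,T2.a)
SC: 9 outcomes — {<0 0 0> <0 0 1> <0 1 0> <0 1 1> <1 0 1> <1 1 0> <1 1 1> <2 1 0> <2 1 1>}
TSO: 10 outcomes — {<0 0 0> <0 0 1> <0 1 0> <0 1 1> <1 0 0> <1 0 1> <1 1 0> <1 1 1> <2 1 0> <2 1 1>}
PSO: 12 outcomes — {<0 0 0> <0 0 1> <0 1 0> <0 1 1> <1 0 0> <1 0 1> <1 1 0> <1 1 1> <2 0 0> <2 0 1> <2 1 0> <2 1 1>}
target <1 0 0> ∈ {TSO,PSO}

SC:no TSO:yes PSO:yes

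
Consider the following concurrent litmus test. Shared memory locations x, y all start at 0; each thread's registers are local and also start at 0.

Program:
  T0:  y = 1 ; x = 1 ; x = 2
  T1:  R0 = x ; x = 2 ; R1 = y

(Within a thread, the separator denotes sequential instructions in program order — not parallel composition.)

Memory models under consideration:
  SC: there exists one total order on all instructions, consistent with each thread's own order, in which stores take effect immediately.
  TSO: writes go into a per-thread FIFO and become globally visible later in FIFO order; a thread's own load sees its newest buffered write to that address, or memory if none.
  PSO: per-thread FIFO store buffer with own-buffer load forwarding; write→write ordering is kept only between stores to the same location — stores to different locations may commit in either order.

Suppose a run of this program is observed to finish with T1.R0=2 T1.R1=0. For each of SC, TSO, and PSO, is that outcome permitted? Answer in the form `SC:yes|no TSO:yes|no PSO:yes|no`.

outcome vector order: (T1.R0,T1.R1)
SC (4): (0,0), (0,1), (1,1), (2,1)
TSO (4): (0,0), (0,1), (1,1), (2,1)
PSO (6): (0,0), (0,1), (1,0), (1,1), (2,0), (2,1)
target (2,0) ∈ {PSO}

SC:no TSO:no PSO:yes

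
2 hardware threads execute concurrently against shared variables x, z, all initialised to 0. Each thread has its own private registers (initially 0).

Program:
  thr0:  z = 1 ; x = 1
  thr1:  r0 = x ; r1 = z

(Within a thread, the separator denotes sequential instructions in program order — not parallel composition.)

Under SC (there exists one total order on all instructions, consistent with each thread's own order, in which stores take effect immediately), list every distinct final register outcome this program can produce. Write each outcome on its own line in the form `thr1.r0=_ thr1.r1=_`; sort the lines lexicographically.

outcome vector order: (thr1.r0,thr1.r1)
|SC outcomes| = 3

thr1.r0=0 thr1.r1=0
thr1.r0=0 thr1.r1=1
thr1.r0=1 thr1.r1=1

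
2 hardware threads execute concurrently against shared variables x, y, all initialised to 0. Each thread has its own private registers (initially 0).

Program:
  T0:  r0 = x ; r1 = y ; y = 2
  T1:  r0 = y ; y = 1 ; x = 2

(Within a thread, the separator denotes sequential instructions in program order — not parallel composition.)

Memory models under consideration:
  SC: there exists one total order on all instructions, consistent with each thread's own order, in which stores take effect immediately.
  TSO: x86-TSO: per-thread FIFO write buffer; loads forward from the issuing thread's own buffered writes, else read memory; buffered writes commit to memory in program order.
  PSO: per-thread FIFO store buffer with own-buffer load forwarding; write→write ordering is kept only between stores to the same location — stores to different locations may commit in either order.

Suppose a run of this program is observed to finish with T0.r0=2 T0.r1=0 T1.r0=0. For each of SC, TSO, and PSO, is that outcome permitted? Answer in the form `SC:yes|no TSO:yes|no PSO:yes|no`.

SC:no TSO:no PSO:yes

outcome vector order: (T0.r0,T0.r1,T1.r0)
[SC] allowed = {(0,0,0); (0,0,2); (0,1,0); (2,1,0)}
[TSO] allowed = {(0,0,0); (0,0,2); (0,1,0); (2,1,0)}
[PSO] allowed = {(0,0,0); (0,0,2); (0,1,0); (2,0,0); (2,1,0)}
target (2,0,0) ∈ {PSO}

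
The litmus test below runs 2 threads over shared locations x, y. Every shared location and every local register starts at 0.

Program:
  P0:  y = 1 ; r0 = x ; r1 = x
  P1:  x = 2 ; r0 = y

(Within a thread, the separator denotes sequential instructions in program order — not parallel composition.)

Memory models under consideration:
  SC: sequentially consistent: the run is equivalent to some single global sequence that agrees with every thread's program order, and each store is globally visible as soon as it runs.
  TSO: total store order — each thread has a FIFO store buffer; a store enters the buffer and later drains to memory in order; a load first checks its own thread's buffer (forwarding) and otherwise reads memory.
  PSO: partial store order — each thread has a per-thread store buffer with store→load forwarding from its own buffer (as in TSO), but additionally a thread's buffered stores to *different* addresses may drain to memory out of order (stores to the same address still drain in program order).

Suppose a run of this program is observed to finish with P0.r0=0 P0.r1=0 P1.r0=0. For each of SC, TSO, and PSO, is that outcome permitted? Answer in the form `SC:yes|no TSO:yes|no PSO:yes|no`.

outcome vector order: (P0.r0,P0.r1,P1.r0)
SC (4): 0/0/1; 0/2/1; 2/2/0; 2/2/1
TSO (6): 0/0/0; 0/0/1; 0/2/0; 0/2/1; 2/2/0; 2/2/1
PSO (6): 0/0/0; 0/0/1; 0/2/0; 0/2/1; 2/2/0; 2/2/1
target 0/0/0 ∈ {TSO,PSO}

SC:no TSO:yes PSO:yes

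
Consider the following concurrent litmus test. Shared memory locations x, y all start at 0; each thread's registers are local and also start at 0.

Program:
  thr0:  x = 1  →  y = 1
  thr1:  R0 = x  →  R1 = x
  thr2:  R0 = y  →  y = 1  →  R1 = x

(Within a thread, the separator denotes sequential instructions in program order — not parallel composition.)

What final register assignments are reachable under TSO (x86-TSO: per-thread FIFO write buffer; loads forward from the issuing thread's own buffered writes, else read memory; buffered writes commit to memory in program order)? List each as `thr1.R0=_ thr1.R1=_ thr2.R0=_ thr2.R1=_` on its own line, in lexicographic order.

thr1.R0=0 thr1.R1=0 thr2.R0=0 thr2.R1=0
thr1.R0=0 thr1.R1=0 thr2.R0=0 thr2.R1=1
thr1.R0=0 thr1.R1=0 thr2.R0=1 thr2.R1=1
thr1.R0=0 thr1.R1=1 thr2.R0=0 thr2.R1=0
thr1.R0=0 thr1.R1=1 thr2.R0=0 thr2.R1=1
thr1.R0=0 thr1.R1=1 thr2.R0=1 thr2.R1=1
thr1.R0=1 thr1.R1=1 thr2.R0=0 thr2.R1=0
thr1.R0=1 thr1.R1=1 thr2.R0=0 thr2.R1=1
thr1.R0=1 thr1.R1=1 thr2.R0=1 thr2.R1=1

outcome vector order: (thr1.R0,thr1.R1,thr2.R0,thr2.R1)
|TSO outcomes| = 9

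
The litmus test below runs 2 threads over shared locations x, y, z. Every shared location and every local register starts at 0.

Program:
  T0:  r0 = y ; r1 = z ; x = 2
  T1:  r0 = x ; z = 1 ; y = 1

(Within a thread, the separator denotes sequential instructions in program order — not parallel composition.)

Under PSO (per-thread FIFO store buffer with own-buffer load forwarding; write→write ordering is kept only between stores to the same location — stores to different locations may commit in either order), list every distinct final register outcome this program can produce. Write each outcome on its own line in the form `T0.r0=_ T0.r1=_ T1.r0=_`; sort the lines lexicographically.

outcome vector order: (T0.r0,T0.r1,T1.r0)
|PSO outcomes| = 5

T0.r0=0 T0.r1=0 T1.r0=0
T0.r0=0 T0.r1=0 T1.r0=2
T0.r0=0 T0.r1=1 T1.r0=0
T0.r0=1 T0.r1=0 T1.r0=0
T0.r0=1 T0.r1=1 T1.r0=0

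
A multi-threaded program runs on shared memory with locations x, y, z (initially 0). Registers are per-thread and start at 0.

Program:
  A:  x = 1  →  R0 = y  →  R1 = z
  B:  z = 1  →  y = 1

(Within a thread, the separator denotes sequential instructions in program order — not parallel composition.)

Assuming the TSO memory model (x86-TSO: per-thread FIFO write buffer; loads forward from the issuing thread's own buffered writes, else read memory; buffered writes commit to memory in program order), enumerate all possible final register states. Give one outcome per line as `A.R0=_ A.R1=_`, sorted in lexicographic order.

A.R0=0 A.R1=0
A.R0=0 A.R1=1
A.R0=1 A.R1=1

outcome vector order: (A.R0,A.R1)
|TSO outcomes| = 3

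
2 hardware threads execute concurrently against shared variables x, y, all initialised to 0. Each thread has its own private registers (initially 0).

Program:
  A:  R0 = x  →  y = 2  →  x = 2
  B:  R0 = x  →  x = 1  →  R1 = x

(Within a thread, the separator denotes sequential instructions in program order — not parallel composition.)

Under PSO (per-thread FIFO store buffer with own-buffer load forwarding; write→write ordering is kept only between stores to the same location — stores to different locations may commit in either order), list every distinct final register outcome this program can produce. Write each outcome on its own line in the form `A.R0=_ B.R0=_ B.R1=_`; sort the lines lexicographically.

A.R0=0 B.R0=0 B.R1=1
A.R0=0 B.R0=0 B.R1=2
A.R0=0 B.R0=2 B.R1=1
A.R0=1 B.R0=0 B.R1=1
A.R0=1 B.R0=0 B.R1=2

outcome vector order: (A.R0,B.R0,B.R1)
|PSO outcomes| = 5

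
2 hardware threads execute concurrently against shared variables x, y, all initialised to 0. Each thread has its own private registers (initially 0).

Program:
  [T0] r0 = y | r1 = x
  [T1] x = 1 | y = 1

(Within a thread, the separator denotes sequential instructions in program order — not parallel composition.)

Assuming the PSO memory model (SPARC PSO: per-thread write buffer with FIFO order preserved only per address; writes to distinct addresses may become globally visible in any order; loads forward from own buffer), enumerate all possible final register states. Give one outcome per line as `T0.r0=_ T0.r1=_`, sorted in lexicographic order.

outcome vector order: (T0.r0,T0.r1)
|PSO outcomes| = 4

T0.r0=0 T0.r1=0
T0.r0=0 T0.r1=1
T0.r0=1 T0.r1=0
T0.r0=1 T0.r1=1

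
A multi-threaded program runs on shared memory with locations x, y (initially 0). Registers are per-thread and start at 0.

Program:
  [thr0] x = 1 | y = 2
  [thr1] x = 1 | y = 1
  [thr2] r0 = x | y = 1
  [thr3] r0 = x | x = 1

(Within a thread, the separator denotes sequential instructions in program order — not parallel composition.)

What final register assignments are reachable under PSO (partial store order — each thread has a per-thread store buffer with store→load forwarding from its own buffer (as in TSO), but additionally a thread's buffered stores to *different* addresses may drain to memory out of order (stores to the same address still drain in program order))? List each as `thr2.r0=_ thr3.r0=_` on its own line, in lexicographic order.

thr2.r0=0 thr3.r0=0
thr2.r0=0 thr3.r0=1
thr2.r0=1 thr3.r0=0
thr2.r0=1 thr3.r0=1

outcome vector order: (thr2.r0,thr3.r0)
|PSO outcomes| = 4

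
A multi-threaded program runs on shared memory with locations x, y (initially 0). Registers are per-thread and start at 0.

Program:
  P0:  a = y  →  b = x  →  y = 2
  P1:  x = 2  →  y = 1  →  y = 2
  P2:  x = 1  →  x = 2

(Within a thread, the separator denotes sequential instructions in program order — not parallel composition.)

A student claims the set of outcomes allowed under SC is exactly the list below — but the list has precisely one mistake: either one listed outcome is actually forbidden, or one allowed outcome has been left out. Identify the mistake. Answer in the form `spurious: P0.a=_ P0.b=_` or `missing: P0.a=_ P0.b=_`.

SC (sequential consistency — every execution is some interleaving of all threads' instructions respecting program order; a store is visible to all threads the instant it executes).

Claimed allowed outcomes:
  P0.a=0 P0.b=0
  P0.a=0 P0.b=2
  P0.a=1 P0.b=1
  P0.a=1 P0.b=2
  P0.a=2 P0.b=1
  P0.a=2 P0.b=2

missing: P0.a=0 P0.b=1

outcome vector order: (P0.a,P0.b)
under SC → 0/0, 0/1, 0/2, 1/1, 1/2, 2/1, 2/2
SC∖claimed = {0/1}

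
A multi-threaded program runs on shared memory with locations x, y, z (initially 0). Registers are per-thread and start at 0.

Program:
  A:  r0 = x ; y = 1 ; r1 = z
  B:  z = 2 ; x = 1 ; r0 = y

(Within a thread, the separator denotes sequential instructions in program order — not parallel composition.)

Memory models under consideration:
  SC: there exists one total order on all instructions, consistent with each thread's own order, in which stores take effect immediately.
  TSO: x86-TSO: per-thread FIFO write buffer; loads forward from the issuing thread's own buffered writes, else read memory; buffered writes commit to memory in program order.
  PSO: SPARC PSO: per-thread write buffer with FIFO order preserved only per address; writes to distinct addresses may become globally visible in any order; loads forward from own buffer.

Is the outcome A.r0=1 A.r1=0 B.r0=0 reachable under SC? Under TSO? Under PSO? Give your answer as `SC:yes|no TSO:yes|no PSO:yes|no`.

SC:no TSO:no PSO:yes

outcome vector order: (A.r0,A.r1,B.r0)
SC: 5 outcomes — {001 020 021 120 121}
TSO: 6 outcomes — {000 001 020 021 120 121}
PSO: 8 outcomes — {000 001 020 021 100 101 120 121}
target 100 ∈ {PSO}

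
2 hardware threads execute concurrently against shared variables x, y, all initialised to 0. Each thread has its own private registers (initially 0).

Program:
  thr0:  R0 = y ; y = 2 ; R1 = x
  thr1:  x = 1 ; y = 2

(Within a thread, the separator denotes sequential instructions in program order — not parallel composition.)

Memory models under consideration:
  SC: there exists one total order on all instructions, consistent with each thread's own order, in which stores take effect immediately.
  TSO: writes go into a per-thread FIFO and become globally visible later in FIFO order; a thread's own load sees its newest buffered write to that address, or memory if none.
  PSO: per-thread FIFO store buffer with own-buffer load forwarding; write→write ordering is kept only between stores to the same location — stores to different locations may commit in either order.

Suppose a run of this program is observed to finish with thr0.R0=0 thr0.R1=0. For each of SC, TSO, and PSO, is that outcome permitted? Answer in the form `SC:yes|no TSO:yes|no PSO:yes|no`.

outcome vector order: (thr0.R0,thr0.R1)
SC: 3 outcomes — {<0 0>; <0 1>; <2 1>}
TSO: 3 outcomes — {<0 0>; <0 1>; <2 1>}
PSO: 4 outcomes — {<0 0>; <0 1>; <2 0>; <2 1>}
target <0 0> ∈ {SC,TSO,PSO}

SC:yes TSO:yes PSO:yes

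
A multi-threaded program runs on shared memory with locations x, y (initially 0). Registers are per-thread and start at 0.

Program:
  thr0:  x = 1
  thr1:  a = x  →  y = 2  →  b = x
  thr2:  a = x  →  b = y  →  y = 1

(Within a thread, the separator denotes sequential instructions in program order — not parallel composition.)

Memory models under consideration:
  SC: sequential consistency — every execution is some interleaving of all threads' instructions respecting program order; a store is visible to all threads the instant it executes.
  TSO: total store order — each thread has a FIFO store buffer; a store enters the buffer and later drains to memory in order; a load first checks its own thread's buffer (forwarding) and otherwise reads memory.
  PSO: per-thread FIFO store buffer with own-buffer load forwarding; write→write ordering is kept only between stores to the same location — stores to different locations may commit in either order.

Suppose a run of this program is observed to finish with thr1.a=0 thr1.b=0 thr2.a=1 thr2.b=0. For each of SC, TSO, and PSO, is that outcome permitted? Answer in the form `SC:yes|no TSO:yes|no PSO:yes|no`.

SC:no TSO:yes PSO:yes

outcome vector order: (thr1.a,thr1.b,thr2.a,thr2.b)
under SC → (0,0,0,0), (0,0,0,2), (0,0,1,2), (0,1,0,0), (0,1,0,2), (0,1,1,0), (0,1,1,2), (1,1,0,0), (1,1,0,2), (1,1,1,0), (1,1,1,2)
under TSO → (0,0,0,0), (0,0,0,2), (0,0,1,0), (0,0,1,2), (0,1,0,0), (0,1,0,2), (0,1,1,0), (0,1,1,2), (1,1,0,0), (1,1,0,2), (1,1,1,0), (1,1,1,2)
under PSO → (0,0,0,0), (0,0,0,2), (0,0,1,0), (0,0,1,2), (0,1,0,0), (0,1,0,2), (0,1,1,0), (0,1,1,2), (1,1,0,0), (1,1,0,2), (1,1,1,0), (1,1,1,2)
target (0,0,1,0) ∈ {TSO,PSO}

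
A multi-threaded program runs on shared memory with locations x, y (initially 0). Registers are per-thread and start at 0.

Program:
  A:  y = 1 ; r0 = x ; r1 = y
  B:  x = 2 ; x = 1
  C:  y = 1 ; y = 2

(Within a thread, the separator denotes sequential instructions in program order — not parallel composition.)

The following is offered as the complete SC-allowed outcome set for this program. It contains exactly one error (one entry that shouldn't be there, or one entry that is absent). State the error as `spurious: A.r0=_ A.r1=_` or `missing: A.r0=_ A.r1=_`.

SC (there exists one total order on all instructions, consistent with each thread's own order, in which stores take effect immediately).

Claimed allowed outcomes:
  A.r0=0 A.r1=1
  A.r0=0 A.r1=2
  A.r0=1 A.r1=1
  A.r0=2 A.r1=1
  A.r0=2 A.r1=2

missing: A.r0=1 A.r1=2

outcome vector order: (A.r0,A.r1)
SC: 6 outcomes — {<0 1>, <0 2>, <1 1>, <1 2>, <2 1>, <2 2>}
SC∖claimed = {<1 2>}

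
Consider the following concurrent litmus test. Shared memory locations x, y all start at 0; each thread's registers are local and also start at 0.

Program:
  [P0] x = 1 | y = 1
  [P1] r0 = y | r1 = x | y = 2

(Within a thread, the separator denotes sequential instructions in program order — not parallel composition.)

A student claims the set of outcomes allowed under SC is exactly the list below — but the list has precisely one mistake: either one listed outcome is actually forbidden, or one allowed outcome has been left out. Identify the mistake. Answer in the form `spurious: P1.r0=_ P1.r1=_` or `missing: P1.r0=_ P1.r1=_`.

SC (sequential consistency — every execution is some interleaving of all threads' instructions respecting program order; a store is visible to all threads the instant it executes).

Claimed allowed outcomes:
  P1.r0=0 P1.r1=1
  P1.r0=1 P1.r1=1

outcome vector order: (P1.r0,P1.r1)
SC: 3 outcomes — {(0,0) (0,1) (1,1)}
SC∖claimed = {(0,0)}

missing: P1.r0=0 P1.r1=0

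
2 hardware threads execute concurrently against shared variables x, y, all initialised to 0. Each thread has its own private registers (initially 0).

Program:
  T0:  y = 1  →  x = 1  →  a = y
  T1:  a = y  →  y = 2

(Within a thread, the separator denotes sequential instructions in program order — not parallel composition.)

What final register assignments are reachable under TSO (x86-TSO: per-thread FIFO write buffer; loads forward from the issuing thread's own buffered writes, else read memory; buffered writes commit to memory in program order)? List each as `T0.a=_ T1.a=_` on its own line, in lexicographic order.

T0.a=1 T1.a=0
T0.a=1 T1.a=1
T0.a=2 T1.a=0
T0.a=2 T1.a=1

outcome vector order: (T0.a,T1.a)
|TSO outcomes| = 4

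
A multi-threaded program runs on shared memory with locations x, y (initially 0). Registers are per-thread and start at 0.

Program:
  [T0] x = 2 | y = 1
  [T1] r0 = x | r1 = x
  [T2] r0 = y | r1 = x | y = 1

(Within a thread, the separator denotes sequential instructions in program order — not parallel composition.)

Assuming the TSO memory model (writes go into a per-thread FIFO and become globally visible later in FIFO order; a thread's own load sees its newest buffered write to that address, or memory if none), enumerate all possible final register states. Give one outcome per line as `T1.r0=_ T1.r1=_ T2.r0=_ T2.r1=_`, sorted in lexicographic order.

outcome vector order: (T1.r0,T1.r1,T2.r0,T2.r1)
|TSO outcomes| = 9

T1.r0=0 T1.r1=0 T2.r0=0 T2.r1=0
T1.r0=0 T1.r1=0 T2.r0=0 T2.r1=2
T1.r0=0 T1.r1=0 T2.r0=1 T2.r1=2
T1.r0=0 T1.r1=2 T2.r0=0 T2.r1=0
T1.r0=0 T1.r1=2 T2.r0=0 T2.r1=2
T1.r0=0 T1.r1=2 T2.r0=1 T2.r1=2
T1.r0=2 T1.r1=2 T2.r0=0 T2.r1=0
T1.r0=2 T1.r1=2 T2.r0=0 T2.r1=2
T1.r0=2 T1.r1=2 T2.r0=1 T2.r1=2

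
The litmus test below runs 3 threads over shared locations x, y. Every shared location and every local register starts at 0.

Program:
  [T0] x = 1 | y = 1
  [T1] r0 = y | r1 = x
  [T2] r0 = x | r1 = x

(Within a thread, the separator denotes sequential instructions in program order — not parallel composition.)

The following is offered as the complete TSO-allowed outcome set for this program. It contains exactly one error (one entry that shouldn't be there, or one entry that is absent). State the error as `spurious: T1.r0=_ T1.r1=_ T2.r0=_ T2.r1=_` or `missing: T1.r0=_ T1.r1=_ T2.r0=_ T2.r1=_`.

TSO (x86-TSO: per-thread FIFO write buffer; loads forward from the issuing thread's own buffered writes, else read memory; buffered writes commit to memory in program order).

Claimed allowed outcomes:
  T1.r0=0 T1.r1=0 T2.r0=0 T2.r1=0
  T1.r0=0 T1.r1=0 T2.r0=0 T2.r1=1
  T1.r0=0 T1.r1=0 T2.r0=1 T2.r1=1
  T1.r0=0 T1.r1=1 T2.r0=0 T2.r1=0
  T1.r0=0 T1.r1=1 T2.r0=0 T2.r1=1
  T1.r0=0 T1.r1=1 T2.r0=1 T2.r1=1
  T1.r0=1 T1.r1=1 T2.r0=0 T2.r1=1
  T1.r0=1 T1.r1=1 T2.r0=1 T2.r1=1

outcome vector order: (T1.r0,T1.r1,T2.r0,T2.r1)
[TSO] allowed = {0/0/0/0 0/0/0/1 0/0/1/1 0/1/0/0 0/1/0/1 0/1/1/1 1/1/0/0 1/1/0/1 1/1/1/1}
TSO∖claimed = {1/1/0/0}

missing: T1.r0=1 T1.r1=1 T2.r0=0 T2.r1=0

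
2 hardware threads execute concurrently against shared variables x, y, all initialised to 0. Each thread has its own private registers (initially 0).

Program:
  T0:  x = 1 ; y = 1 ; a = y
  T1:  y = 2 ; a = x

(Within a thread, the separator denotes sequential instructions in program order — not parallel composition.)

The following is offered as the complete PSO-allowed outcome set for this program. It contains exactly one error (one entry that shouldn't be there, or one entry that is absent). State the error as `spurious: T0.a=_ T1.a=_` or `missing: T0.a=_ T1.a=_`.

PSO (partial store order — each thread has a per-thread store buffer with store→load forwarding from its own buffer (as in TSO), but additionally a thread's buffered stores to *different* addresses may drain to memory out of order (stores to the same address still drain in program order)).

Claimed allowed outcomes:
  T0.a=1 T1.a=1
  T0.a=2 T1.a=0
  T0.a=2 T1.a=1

missing: T0.a=1 T1.a=0

outcome vector order: (T0.a,T1.a)
under PSO → 10, 11, 20, 21
PSO∖claimed = {10}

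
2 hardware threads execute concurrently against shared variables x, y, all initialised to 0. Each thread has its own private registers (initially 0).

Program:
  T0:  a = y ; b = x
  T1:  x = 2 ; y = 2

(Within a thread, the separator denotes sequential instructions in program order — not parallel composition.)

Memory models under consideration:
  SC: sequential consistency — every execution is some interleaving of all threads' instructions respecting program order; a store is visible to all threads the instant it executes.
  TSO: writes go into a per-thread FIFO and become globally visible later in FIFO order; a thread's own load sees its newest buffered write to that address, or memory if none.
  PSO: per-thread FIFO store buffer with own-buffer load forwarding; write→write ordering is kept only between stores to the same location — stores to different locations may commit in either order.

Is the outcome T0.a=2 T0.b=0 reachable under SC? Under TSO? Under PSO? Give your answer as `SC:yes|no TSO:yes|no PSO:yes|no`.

SC:no TSO:no PSO:yes

outcome vector order: (T0.a,T0.b)
[SC] allowed = {00, 02, 22}
[TSO] allowed = {00, 02, 22}
[PSO] allowed = {00, 02, 20, 22}
target 20 ∈ {PSO}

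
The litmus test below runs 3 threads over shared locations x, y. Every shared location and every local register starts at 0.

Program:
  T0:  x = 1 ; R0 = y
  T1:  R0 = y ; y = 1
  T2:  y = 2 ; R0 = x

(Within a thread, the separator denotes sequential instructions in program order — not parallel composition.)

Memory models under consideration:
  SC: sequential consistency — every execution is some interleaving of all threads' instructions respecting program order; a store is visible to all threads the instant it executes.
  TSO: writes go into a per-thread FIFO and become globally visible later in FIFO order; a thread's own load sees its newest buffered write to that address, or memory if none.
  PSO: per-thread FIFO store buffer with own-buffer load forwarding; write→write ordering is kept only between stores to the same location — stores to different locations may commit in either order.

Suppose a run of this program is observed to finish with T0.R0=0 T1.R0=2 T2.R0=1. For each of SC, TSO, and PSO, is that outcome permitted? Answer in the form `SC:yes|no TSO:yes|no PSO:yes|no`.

SC:yes TSO:yes PSO:yes

outcome vector order: (T0.R0,T1.R0,T2.R0)
SC: 10 outcomes — {0/0/1, 0/2/1, 1/0/0, 1/0/1, 1/2/0, 1/2/1, 2/0/0, 2/0/1, 2/2/0, 2/2/1}
TSO: 12 outcomes — {0/0/0, 0/0/1, 0/2/0, 0/2/1, 1/0/0, 1/0/1, 1/2/0, 1/2/1, 2/0/0, 2/0/1, 2/2/0, 2/2/1}
PSO: 12 outcomes — {0/0/0, 0/0/1, 0/2/0, 0/2/1, 1/0/0, 1/0/1, 1/2/0, 1/2/1, 2/0/0, 2/0/1, 2/2/0, 2/2/1}
target 0/2/1 ∈ {SC,TSO,PSO}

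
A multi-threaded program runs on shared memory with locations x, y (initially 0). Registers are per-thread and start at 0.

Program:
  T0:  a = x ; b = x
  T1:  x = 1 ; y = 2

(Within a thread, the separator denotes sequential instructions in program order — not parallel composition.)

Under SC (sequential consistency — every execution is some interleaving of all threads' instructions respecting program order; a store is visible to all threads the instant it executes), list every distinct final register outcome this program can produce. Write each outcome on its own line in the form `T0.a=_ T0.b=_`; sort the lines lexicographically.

T0.a=0 T0.b=0
T0.a=0 T0.b=1
T0.a=1 T0.b=1

outcome vector order: (T0.a,T0.b)
|SC outcomes| = 3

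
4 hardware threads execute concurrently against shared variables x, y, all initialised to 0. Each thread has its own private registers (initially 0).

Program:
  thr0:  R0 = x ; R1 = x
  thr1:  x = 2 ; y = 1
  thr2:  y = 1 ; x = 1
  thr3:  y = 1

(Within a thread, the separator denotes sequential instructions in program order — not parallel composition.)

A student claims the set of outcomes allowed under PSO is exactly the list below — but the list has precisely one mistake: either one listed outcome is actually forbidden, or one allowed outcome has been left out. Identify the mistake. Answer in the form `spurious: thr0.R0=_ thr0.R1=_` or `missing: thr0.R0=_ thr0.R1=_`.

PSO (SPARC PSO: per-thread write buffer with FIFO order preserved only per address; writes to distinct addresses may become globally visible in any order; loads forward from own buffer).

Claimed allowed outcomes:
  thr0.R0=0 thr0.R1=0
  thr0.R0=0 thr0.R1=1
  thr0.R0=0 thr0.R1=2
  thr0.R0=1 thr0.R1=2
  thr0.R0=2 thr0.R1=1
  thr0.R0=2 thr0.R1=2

outcome vector order: (thr0.R0,thr0.R1)
PSO: 7 outcomes — {<0 0> <0 1> <0 2> <1 1> <1 2> <2 1> <2 2>}
PSO∖claimed = {<1 1>}

missing: thr0.R0=1 thr0.R1=1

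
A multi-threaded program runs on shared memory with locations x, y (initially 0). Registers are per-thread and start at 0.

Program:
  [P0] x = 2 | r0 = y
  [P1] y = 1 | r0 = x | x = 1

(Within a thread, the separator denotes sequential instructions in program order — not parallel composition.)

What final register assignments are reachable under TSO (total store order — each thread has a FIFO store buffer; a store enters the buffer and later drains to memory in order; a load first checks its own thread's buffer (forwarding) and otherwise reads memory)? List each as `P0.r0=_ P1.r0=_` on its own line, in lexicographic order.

outcome vector order: (P0.r0,P1.r0)
|TSO outcomes| = 4

P0.r0=0 P1.r0=0
P0.r0=0 P1.r0=2
P0.r0=1 P1.r0=0
P0.r0=1 P1.r0=2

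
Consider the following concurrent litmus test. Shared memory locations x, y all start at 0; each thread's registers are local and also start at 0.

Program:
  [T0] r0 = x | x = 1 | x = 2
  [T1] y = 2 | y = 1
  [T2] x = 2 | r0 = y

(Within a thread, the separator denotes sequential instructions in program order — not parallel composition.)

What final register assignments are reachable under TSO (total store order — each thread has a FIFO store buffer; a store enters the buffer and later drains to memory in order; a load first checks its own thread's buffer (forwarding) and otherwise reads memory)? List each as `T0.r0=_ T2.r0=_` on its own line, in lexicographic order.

T0.r0=0 T2.r0=0
T0.r0=0 T2.r0=1
T0.r0=0 T2.r0=2
T0.r0=2 T2.r0=0
T0.r0=2 T2.r0=1
T0.r0=2 T2.r0=2

outcome vector order: (T0.r0,T2.r0)
|TSO outcomes| = 6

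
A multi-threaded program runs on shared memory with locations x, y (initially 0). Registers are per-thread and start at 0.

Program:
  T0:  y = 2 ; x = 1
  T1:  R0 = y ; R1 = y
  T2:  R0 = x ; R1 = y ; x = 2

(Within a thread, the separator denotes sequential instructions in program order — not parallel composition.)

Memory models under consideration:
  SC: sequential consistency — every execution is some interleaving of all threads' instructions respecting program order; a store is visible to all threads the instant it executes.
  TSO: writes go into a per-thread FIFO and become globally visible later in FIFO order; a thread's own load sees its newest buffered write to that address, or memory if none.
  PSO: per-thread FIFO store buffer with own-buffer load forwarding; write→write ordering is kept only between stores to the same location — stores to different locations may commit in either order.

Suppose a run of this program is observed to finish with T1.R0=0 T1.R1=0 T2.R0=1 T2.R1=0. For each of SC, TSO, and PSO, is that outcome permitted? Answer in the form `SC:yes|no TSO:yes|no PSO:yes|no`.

outcome vector order: (T1.R0,T1.R1,T2.R0,T2.R1)
[SC] allowed = {<0 0 0 0>; <0 0 0 2>; <0 0 1 2>; <0 2 0 0>; <0 2 0 2>; <0 2 1 2>; <2 2 0 0>; <2 2 0 2>; <2 2 1 2>}
[TSO] allowed = {<0 0 0 0>; <0 0 0 2>; <0 0 1 2>; <0 2 0 0>; <0 2 0 2>; <0 2 1 2>; <2 2 0 0>; <2 2 0 2>; <2 2 1 2>}
[PSO] allowed = {<0 0 0 0>; <0 0 0 2>; <0 0 1 0>; <0 0 1 2>; <0 2 0 0>; <0 2 0 2>; <0 2 1 0>; <0 2 1 2>; <2 2 0 0>; <2 2 0 2>; <2 2 1 0>; <2 2 1 2>}
target <0 0 1 0> ∈ {PSO}

SC:no TSO:no PSO:yes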